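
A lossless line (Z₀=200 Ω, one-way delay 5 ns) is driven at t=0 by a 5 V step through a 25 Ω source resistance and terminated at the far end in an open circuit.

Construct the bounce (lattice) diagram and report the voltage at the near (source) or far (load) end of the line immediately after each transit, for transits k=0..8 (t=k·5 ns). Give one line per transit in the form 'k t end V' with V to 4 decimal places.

Γ_L=1.000000, Γ_S=-0.777778; launch V₁=5·200/225=4.444444
k=0 src: V=4.4444
k=1 load: inc=4.444444, refl=4.444444·1.000000=4.4444; V=0.000000+4.444444+4.444444=8.8889
k=2 src: inc=4.444444, refl=4.444444·-0.777778=-3.4568; V=4.444444+4.444444+-3.456790=5.4321
k=3 load: inc=-3.456790, refl=-3.456790·1.000000=-3.4568; V=8.888889+-3.456790+-3.456790=1.9753
k=4 src: inc=-3.456790, refl=-3.456790·-0.777778=2.6886; V=5.432099+-3.456790+2.688615=4.6639
k=5 load: inc=2.688615, refl=2.688615·1.000000=2.6886; V=1.975309+2.688615+2.688615=7.3525
k=6 src: inc=2.688615, refl=2.688615·-0.777778=-2.0911; V=4.663923+2.688615+-2.091145=5.2614
k=7 load: inc=-2.091145, refl=-2.091145·1.000000=-2.0911; V=7.352538+-2.091145+-2.091145=3.1702
k=8 src: inc=-2.091145, refl=-2.091145·-0.777778=1.6264; V=5.261393+-2.091145+1.626446=4.7967

0 0 source 4.4444
1 5 load 8.8889
2 10 source 5.4321
3 15 load 1.9753
4 20 source 4.6639
5 25 load 7.3525
6 30 source 5.2614
7 35 load 3.1702
8 40 source 4.7967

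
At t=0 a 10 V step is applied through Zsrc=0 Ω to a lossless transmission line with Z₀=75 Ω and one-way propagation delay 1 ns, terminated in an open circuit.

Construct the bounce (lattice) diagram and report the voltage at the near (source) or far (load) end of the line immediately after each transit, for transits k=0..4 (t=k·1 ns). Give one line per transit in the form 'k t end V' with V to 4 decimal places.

Γ_L=1.000000, Γ_S=-1.000000; launch V₁=10·75/75=10.000000
k=0 src: V=10.0000
k=1 load: inc=10.000000, refl=10.000000·1.000000=10.0000; V=0.000000+10.000000+10.000000=20.0000
k=2 src: inc=10.000000, refl=10.000000·-1.000000=-10.0000; V=10.000000+10.000000+-10.000000=10.0000
k=3 load: inc=-10.000000, refl=-10.000000·1.000000=-10.0000; V=20.000000+-10.000000+-10.000000=0.0000
k=4 src: inc=-10.000000, refl=-10.000000·-1.000000=10.0000; V=10.000000+-10.000000+10.000000=10.0000

0 0 source 10.0000
1 1 load 20.0000
2 2 source 10.0000
3 3 load 0.0000
4 4 source 10.0000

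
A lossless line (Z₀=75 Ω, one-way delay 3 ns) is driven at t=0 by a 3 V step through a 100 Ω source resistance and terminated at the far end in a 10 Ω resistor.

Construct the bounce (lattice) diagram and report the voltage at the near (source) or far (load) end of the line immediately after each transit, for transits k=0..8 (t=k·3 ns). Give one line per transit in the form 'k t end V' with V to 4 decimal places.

Γ_L=-0.764706, Γ_S=0.142857; launch V₁=3·75/175=1.285714
k=0 src: V=1.2857
k=1 load: inc=1.285714, refl=1.285714·-0.764706=-0.9832; V=0.000000+1.285714+-0.983193=0.3025
k=2 src: inc=-0.983193, refl=-0.983193·0.142857=-0.1405; V=1.285714+-0.983193+-0.140456=0.1621
k=3 load: inc=-0.140456, refl=-0.140456·-0.764706=0.1074; V=0.302521+-0.140456+0.107408=0.2695
k=4 src: inc=0.107408, refl=0.107408·0.142857=0.0153; V=0.162065+0.107408+0.015344=0.2848
k=5 load: inc=0.015344, refl=0.015344·-0.764706=-0.0117; V=0.269472+0.015344+-0.011734=0.2731
k=6 src: inc=-0.011734, refl=-0.011734·0.142857=-0.0017; V=0.284816+-0.011734+-0.001676=0.2714
k=7 load: inc=-0.001676, refl=-0.001676·-0.764706=0.0013; V=0.273083+-0.001676+0.001282=0.2727
k=8 src: inc=0.001282, refl=0.001282·0.142857=0.0002; V=0.271407+0.001282+0.000183=0.2729

0 0 source 1.2857
1 3 load 0.3025
2 6 source 0.1621
3 9 load 0.2695
4 12 source 0.2848
5 15 load 0.2731
6 18 source 0.2714
7 21 load 0.2727
8 24 source 0.2729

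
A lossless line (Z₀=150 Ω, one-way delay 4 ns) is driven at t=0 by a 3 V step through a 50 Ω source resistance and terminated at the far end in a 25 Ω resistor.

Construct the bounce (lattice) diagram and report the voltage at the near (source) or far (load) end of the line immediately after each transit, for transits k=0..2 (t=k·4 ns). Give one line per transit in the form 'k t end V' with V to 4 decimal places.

0 0 source 2.2500
1 4 load 0.6429
2 8 source 1.4464

Γ_L=-0.714286, Γ_S=-0.500000; launch V₁=3·150/200=2.250000
k=0 src: V=2.2500
k=1 load: inc=2.250000, refl=2.250000·-0.714286=-1.6071; V=0.000000+2.250000+-1.607143=0.6429
k=2 src: inc=-1.607143, refl=-1.607143·-0.500000=0.8036; V=2.250000+-1.607143+0.803571=1.4464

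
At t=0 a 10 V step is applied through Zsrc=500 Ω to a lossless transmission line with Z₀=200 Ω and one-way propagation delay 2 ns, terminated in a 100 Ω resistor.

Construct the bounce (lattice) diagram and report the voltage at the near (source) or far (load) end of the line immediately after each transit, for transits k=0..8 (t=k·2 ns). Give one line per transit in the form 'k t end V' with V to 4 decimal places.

Γ_L=-0.333333, Γ_S=0.428571; launch V₁=10·200/700=2.857143
k=0 src: V=2.8571
k=1 load: inc=2.857143, refl=2.857143·-0.333333=-0.9524; V=0.000000+2.857143+-0.952381=1.9048
k=2 src: inc=-0.952381, refl=-0.952381·0.428571=-0.4082; V=2.857143+-0.952381+-0.408163=1.4966
k=3 load: inc=-0.408163, refl=-0.408163·-0.333333=0.1361; V=1.904762+-0.408163+0.136054=1.6327
k=4 src: inc=0.136054, refl=0.136054·0.428571=0.0583; V=1.496599+0.136054+0.058309=1.6910
k=5 load: inc=0.058309, refl=0.058309·-0.333333=-0.0194; V=1.632653+0.058309+-0.019436=1.6715
k=6 src: inc=-0.019436, refl=-0.019436·0.428571=-0.0083; V=1.690962+-0.019436+-0.008330=1.6632
k=7 load: inc=-0.008330, refl=-0.008330·-0.333333=0.0028; V=1.671526+-0.008330+0.002777=1.6660
k=8 src: inc=0.002777, refl=0.002777·0.428571=0.0012; V=1.663196+0.002777+0.001190=1.6672

0 0 source 2.8571
1 2 load 1.9048
2 4 source 1.4966
3 6 load 1.6327
4 8 source 1.6910
5 10 load 1.6715
6 12 source 1.6632
7 14 load 1.6660
8 16 source 1.6672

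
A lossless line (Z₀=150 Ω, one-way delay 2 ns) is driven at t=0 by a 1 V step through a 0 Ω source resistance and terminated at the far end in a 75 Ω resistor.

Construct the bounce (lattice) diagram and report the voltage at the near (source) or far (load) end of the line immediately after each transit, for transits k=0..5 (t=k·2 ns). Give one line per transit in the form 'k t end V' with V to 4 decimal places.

Γ_L=-0.333333, Γ_S=-1.000000; launch V₁=1·150/150=1.000000
k=0 src: V=1.0000
k=1 load: inc=1.000000, refl=1.000000·-0.333333=-0.3333; V=0.000000+1.000000+-0.333333=0.6667
k=2 src: inc=-0.333333, refl=-0.333333·-1.000000=0.3333; V=1.000000+-0.333333+0.333333=1.0000
k=3 load: inc=0.333333, refl=0.333333·-0.333333=-0.1111; V=0.666667+0.333333+-0.111111=0.8889
k=4 src: inc=-0.111111, refl=-0.111111·-1.000000=0.1111; V=1.000000+-0.111111+0.111111=1.0000
k=5 load: inc=0.111111, refl=0.111111·-0.333333=-0.0370; V=0.888889+0.111111+-0.037037=0.9630

0 0 source 1.0000
1 2 load 0.6667
2 4 source 1.0000
3 6 load 0.8889
4 8 source 1.0000
5 10 load 0.9630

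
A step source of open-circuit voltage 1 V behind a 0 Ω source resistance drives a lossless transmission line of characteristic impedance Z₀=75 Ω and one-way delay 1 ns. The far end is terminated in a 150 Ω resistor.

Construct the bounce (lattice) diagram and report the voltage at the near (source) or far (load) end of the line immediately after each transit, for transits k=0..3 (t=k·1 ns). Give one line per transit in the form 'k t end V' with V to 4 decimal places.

0 0 source 1.0000
1 1 load 1.3333
2 2 source 1.0000
3 3 load 0.8889

Γ_L=0.333333, Γ_S=-1.000000; launch V₁=1·75/75=1.000000
k=0 src: V=1.0000
k=1 load: inc=1.000000, refl=1.000000·0.333333=0.3333; V=0.000000+1.000000+0.333333=1.3333
k=2 src: inc=0.333333, refl=0.333333·-1.000000=-0.3333; V=1.000000+0.333333+-0.333333=1.0000
k=3 load: inc=-0.333333, refl=-0.333333·0.333333=-0.1111; V=1.333333+-0.333333+-0.111111=0.8889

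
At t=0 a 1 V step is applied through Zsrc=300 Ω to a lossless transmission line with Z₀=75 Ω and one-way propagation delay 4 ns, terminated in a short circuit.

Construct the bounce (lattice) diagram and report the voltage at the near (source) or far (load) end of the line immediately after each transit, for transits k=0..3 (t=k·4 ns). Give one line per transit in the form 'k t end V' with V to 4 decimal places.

0 0 source 0.2000
1 4 load 0.0000
2 8 source -0.1200
3 12 load 0.0000

Γ_L=-1.000000, Γ_S=0.600000; launch V₁=1·75/375=0.200000
k=0 src: V=0.2000
k=1 load: inc=0.200000, refl=0.200000·-1.000000=-0.2000; V=0.000000+0.200000+-0.200000=0.0000
k=2 src: inc=-0.200000, refl=-0.200000·0.600000=-0.1200; V=0.200000+-0.200000+-0.120000=-0.1200
k=3 load: inc=-0.120000, refl=-0.120000·-1.000000=0.1200; V=0.000000+-0.120000+0.120000=0.0000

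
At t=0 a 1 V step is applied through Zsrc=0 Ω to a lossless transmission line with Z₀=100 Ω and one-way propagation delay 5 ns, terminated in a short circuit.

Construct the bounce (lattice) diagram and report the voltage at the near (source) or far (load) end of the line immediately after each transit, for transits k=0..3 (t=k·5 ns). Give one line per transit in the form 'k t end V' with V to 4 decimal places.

Γ_L=-1.000000, Γ_S=-1.000000; launch V₁=1·100/100=1.000000
k=0 src: V=1.0000
k=1 load: inc=1.000000, refl=1.000000·-1.000000=-1.0000; V=0.000000+1.000000+-1.000000=0.0000
k=2 src: inc=-1.000000, refl=-1.000000·-1.000000=1.0000; V=1.000000+-1.000000+1.000000=1.0000
k=3 load: inc=1.000000, refl=1.000000·-1.000000=-1.0000; V=0.000000+1.000000+-1.000000=0.0000

0 0 source 1.0000
1 5 load 0.0000
2 10 source 1.0000
3 15 load 0.0000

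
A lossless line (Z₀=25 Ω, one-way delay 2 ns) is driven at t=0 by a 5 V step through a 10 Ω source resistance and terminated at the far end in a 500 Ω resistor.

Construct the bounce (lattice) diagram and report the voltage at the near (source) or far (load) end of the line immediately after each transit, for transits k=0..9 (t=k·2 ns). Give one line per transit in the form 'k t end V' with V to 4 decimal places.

0 0 source 3.5714
1 2 load 6.8027
2 4 source 5.4179
3 6 load 4.1649
4 8 source 4.7019
5 10 load 5.1877
6 12 source 4.9795
7 14 load 4.7911
8 16 source 4.8719
9 18 load 4.9449

Γ_L=0.904762, Γ_S=-0.428571; launch V₁=5·25/35=3.571429
k=0 src: V=3.5714
k=1 load: inc=3.571429, refl=3.571429·0.904762=3.2313; V=0.000000+3.571429+3.231293=6.8027
k=2 src: inc=3.231293, refl=3.231293·-0.428571=-1.3848; V=3.571429+3.231293+-1.384840=5.4179
k=3 load: inc=-1.384840, refl=-1.384840·0.904762=-1.2530; V=6.802721+-1.384840+-1.252950=4.1649
k=4 src: inc=-1.252950, refl=-1.252950·-0.428571=0.5370; V=5.417881+-1.252950+0.536979=4.7019
k=5 load: inc=0.536979, refl=0.536979·0.904762=0.4858; V=4.164931+0.536979+0.485838=5.1877
k=6 src: inc=0.485838, refl=0.485838·-0.428571=-0.2082; V=4.701910+0.485838+-0.208216=4.9795
k=7 load: inc=-0.208216, refl=-0.208216·0.904762=-0.1884; V=5.187748+-0.208216+-0.188386=4.7911
k=8 src: inc=-0.188386, refl=-0.188386·-0.428571=0.0807; V=4.979532+-0.188386+0.080737=4.8719
k=9 load: inc=0.080737, refl=0.080737·0.904762=0.0730; V=4.791145+0.080737+0.073048=4.9449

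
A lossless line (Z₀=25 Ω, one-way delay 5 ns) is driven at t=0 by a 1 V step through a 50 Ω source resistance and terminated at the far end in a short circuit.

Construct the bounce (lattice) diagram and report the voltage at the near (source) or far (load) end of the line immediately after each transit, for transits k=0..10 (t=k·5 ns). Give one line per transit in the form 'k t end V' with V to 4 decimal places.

Γ_L=-1.000000, Γ_S=0.333333; launch V₁=1·25/75=0.333333
k=0 src: V=0.3333
k=1 load: inc=0.333333, refl=0.333333·-1.000000=-0.3333; V=0.000000+0.333333+-0.333333=0.0000
k=2 src: inc=-0.333333, refl=-0.333333·0.333333=-0.1111; V=0.333333+-0.333333+-0.111111=-0.1111
k=3 load: inc=-0.111111, refl=-0.111111·-1.000000=0.1111; V=0.000000+-0.111111+0.111111=0.0000
k=4 src: inc=0.111111, refl=0.111111·0.333333=0.0370; V=-0.111111+0.111111+0.037037=0.0370
k=5 load: inc=0.037037, refl=0.037037·-1.000000=-0.0370; V=0.000000+0.037037+-0.037037=0.0000
k=6 src: inc=-0.037037, refl=-0.037037·0.333333=-0.0123; V=0.037037+-0.037037+-0.012346=-0.0123
k=7 load: inc=-0.012346, refl=-0.012346·-1.000000=0.0123; V=0.000000+-0.012346+0.012346=0.0000
k=8 src: inc=0.012346, refl=0.012346·0.333333=0.0041; V=-0.012346+0.012346+0.004115=0.0041
k=9 load: inc=0.004115, refl=0.004115·-1.000000=-0.0041; V=0.000000+0.004115+-0.004115=0.0000
k=10 src: inc=-0.004115, refl=-0.004115·0.333333=-0.0014; V=0.004115+-0.004115+-0.001372=-0.0014

0 0 source 0.3333
1 5 load 0.0000
2 10 source -0.1111
3 15 load 0.0000
4 20 source 0.0370
5 25 load 0.0000
6 30 source -0.0123
7 35 load 0.0000
8 40 source 0.0041
9 45 load 0.0000
10 50 source -0.0014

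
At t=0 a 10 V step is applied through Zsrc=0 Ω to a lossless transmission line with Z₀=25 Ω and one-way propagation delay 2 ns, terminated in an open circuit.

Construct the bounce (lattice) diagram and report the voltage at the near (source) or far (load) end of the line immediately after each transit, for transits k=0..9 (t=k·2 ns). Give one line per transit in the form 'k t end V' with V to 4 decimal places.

Γ_L=1.000000, Γ_S=-1.000000; launch V₁=10·25/25=10.000000
k=0 src: V=10.0000
k=1 load: inc=10.000000, refl=10.000000·1.000000=10.0000; V=0.000000+10.000000+10.000000=20.0000
k=2 src: inc=10.000000, refl=10.000000·-1.000000=-10.0000; V=10.000000+10.000000+-10.000000=10.0000
k=3 load: inc=-10.000000, refl=-10.000000·1.000000=-10.0000; V=20.000000+-10.000000+-10.000000=0.0000
k=4 src: inc=-10.000000, refl=-10.000000·-1.000000=10.0000; V=10.000000+-10.000000+10.000000=10.0000
k=5 load: inc=10.000000, refl=10.000000·1.000000=10.0000; V=0.000000+10.000000+10.000000=20.0000
k=6 src: inc=10.000000, refl=10.000000·-1.000000=-10.0000; V=10.000000+10.000000+-10.000000=10.0000
k=7 load: inc=-10.000000, refl=-10.000000·1.000000=-10.0000; V=20.000000+-10.000000+-10.000000=0.0000
k=8 src: inc=-10.000000, refl=-10.000000·-1.000000=10.0000; V=10.000000+-10.000000+10.000000=10.0000
k=9 load: inc=10.000000, refl=10.000000·1.000000=10.0000; V=0.000000+10.000000+10.000000=20.0000

0 0 source 10.0000
1 2 load 20.0000
2 4 source 10.0000
3 6 load 0.0000
4 8 source 10.0000
5 10 load 20.0000
6 12 source 10.0000
7 14 load 0.0000
8 16 source 10.0000
9 18 load 20.0000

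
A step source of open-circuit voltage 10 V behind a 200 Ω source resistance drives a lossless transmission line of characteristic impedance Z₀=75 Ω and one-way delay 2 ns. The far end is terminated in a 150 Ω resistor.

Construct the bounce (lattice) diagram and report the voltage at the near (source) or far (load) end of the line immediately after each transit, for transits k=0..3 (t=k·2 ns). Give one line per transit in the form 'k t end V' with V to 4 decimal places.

Γ_L=0.333333, Γ_S=0.454545; launch V₁=10·75/275=2.727273
k=0 src: V=2.7273
k=1 load: inc=2.727273, refl=2.727273·0.333333=0.9091; V=0.000000+2.727273+0.909091=3.6364
k=2 src: inc=0.909091, refl=0.909091·0.454545=0.4132; V=2.727273+0.909091+0.413223=4.0496
k=3 load: inc=0.413223, refl=0.413223·0.333333=0.1377; V=3.636364+0.413223+0.137741=4.1873

0 0 source 2.7273
1 2 load 3.6364
2 4 source 4.0496
3 6 load 4.1873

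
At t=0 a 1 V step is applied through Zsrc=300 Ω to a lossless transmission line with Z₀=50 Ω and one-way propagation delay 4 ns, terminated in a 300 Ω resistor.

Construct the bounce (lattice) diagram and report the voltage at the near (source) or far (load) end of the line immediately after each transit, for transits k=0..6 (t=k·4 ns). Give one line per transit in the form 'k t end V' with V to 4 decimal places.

Γ_L=0.714286, Γ_S=0.714286; launch V₁=1·50/350=0.142857
k=0 src: V=0.1429
k=1 load: inc=0.142857, refl=0.142857·0.714286=0.1020; V=0.000000+0.142857+0.102041=0.2449
k=2 src: inc=0.102041, refl=0.102041·0.714286=0.0729; V=0.142857+0.102041+0.072886=0.3178
k=3 load: inc=0.072886, refl=0.072886·0.714286=0.0521; V=0.244898+0.072886+0.052062=0.3698
k=4 src: inc=0.052062, refl=0.052062·0.714286=0.0372; V=0.317784+0.052062+0.037187=0.4070
k=5 load: inc=0.037187, refl=0.037187·0.714286=0.0266; V=0.369846+0.037187+0.026562=0.4336
k=6 src: inc=0.026562, refl=0.026562·0.714286=0.0190; V=0.407033+0.026562+0.018973=0.4526

0 0 source 0.1429
1 4 load 0.2449
2 8 source 0.3178
3 12 load 0.3698
4 16 source 0.4070
5 20 load 0.4336
6 24 source 0.4526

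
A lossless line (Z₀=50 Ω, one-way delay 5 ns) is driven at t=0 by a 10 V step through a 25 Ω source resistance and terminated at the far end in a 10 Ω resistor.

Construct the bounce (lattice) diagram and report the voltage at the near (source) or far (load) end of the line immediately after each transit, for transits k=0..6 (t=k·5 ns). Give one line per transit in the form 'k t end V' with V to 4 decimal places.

0 0 source 6.6667
1 5 load 2.2222
2 10 source 3.7037
3 15 load 2.7160
4 20 source 3.0453
5 25 load 2.8258
6 30 source 2.8989

Γ_L=-0.666667, Γ_S=-0.333333; launch V₁=10·50/75=6.666667
k=0 src: V=6.6667
k=1 load: inc=6.666667, refl=6.666667·-0.666667=-4.4444; V=0.000000+6.666667+-4.444444=2.2222
k=2 src: inc=-4.444444, refl=-4.444444·-0.333333=1.4815; V=6.666667+-4.444444+1.481481=3.7037
k=3 load: inc=1.481481, refl=1.481481·-0.666667=-0.9877; V=2.222222+1.481481+-0.987654=2.7160
k=4 src: inc=-0.987654, refl=-0.987654·-0.333333=0.3292; V=3.703704+-0.987654+0.329218=3.0453
k=5 load: inc=0.329218, refl=0.329218·-0.666667=-0.2195; V=2.716049+0.329218+-0.219479=2.8258
k=6 src: inc=-0.219479, refl=-0.219479·-0.333333=0.0732; V=3.045267+-0.219479+0.073160=2.8989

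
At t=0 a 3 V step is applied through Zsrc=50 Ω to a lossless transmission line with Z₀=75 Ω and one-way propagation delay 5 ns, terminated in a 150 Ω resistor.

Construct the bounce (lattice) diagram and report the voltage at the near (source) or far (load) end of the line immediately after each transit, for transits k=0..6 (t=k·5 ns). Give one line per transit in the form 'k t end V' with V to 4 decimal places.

Γ_L=0.333333, Γ_S=-0.200000; launch V₁=3·75/125=1.800000
k=0 src: V=1.8000
k=1 load: inc=1.800000, refl=1.800000·0.333333=0.6000; V=0.000000+1.800000+0.600000=2.4000
k=2 src: inc=0.600000, refl=0.600000·-0.200000=-0.1200; V=1.800000+0.600000+-0.120000=2.2800
k=3 load: inc=-0.120000, refl=-0.120000·0.333333=-0.0400; V=2.400000+-0.120000+-0.040000=2.2400
k=4 src: inc=-0.040000, refl=-0.040000·-0.200000=0.0080; V=2.280000+-0.040000+0.008000=2.2480
k=5 load: inc=0.008000, refl=0.008000·0.333333=0.0027; V=2.240000+0.008000+0.002667=2.2507
k=6 src: inc=0.002667, refl=0.002667·-0.200000=-0.0005; V=2.248000+0.002667+-0.000533=2.2501

0 0 source 1.8000
1 5 load 2.4000
2 10 source 2.2800
3 15 load 2.2400
4 20 source 2.2480
5 25 load 2.2507
6 30 source 2.2501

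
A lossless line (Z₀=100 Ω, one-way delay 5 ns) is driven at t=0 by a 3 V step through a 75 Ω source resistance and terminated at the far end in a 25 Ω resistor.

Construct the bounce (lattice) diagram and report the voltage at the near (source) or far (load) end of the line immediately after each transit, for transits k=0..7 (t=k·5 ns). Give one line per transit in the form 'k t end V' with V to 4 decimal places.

0 0 source 1.7143
1 5 load 0.6857
2 10 source 0.8327
3 15 load 0.7445
4 20 source 0.7571
5 25 load 0.7495
6 30 source 0.7506
7 35 load 0.7500

Γ_L=-0.600000, Γ_S=-0.142857; launch V₁=3·100/175=1.714286
k=0 src: V=1.7143
k=1 load: inc=1.714286, refl=1.714286·-0.600000=-1.0286; V=0.000000+1.714286+-1.028571=0.6857
k=2 src: inc=-1.028571, refl=-1.028571·-0.142857=0.1469; V=1.714286+-1.028571+0.146939=0.8327
k=3 load: inc=0.146939, refl=0.146939·-0.600000=-0.0882; V=0.685714+0.146939+-0.088163=0.7445
k=4 src: inc=-0.088163, refl=-0.088163·-0.142857=0.0126; V=0.832653+-0.088163+0.012595=0.7571
k=5 load: inc=0.012595, refl=0.012595·-0.600000=-0.0076; V=0.744490+0.012595+-0.007557=0.7495
k=6 src: inc=-0.007557, refl=-0.007557·-0.142857=0.0011; V=0.757085+-0.007557+0.001080=0.7506
k=7 load: inc=0.001080, refl=0.001080·-0.600000=-0.0006; V=0.749528+0.001080+-0.000648=0.7500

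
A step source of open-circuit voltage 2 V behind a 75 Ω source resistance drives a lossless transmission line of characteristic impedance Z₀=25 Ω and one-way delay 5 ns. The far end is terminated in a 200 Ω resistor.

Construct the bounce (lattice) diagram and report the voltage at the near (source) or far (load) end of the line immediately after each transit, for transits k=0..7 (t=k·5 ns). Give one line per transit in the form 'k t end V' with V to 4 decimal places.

0 0 source 0.5000
1 5 load 0.8889
2 10 source 1.0833
3 15 load 1.2346
4 20 source 1.3102
5 25 load 1.3690
6 30 source 1.3984
7 35 load 1.4213

Γ_L=0.777778, Γ_S=0.500000; launch V₁=2·25/100=0.500000
k=0 src: V=0.5000
k=1 load: inc=0.500000, refl=0.500000·0.777778=0.3889; V=0.000000+0.500000+0.388889=0.8889
k=2 src: inc=0.388889, refl=0.388889·0.500000=0.1944; V=0.500000+0.388889+0.194444=1.0833
k=3 load: inc=0.194444, refl=0.194444·0.777778=0.1512; V=0.888889+0.194444+0.151235=1.2346
k=4 src: inc=0.151235, refl=0.151235·0.500000=0.0756; V=1.083333+0.151235+0.075617=1.3102
k=5 load: inc=0.075617, refl=0.075617·0.777778=0.0588; V=1.234568+0.075617+0.058813=1.3690
k=6 src: inc=0.058813, refl=0.058813·0.500000=0.0294; V=1.310185+0.058813+0.029407=1.3984
k=7 load: inc=0.029407, refl=0.029407·0.777778=0.0229; V=1.368999+0.029407+0.022872=1.4213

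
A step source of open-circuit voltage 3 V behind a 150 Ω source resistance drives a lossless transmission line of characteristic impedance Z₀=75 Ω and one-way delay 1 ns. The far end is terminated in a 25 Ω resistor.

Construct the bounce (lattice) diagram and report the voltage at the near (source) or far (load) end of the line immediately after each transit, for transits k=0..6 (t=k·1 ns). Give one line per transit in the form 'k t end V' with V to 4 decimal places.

0 0 source 1.0000
1 1 load 0.5000
2 2 source 0.3333
3 3 load 0.4167
4 4 source 0.4444
5 5 load 0.4306
6 6 source 0.4259

Γ_L=-0.500000, Γ_S=0.333333; launch V₁=3·75/225=1.000000
k=0 src: V=1.0000
k=1 load: inc=1.000000, refl=1.000000·-0.500000=-0.5000; V=0.000000+1.000000+-0.500000=0.5000
k=2 src: inc=-0.500000, refl=-0.500000·0.333333=-0.1667; V=1.000000+-0.500000+-0.166667=0.3333
k=3 load: inc=-0.166667, refl=-0.166667·-0.500000=0.0833; V=0.500000+-0.166667+0.083333=0.4167
k=4 src: inc=0.083333, refl=0.083333·0.333333=0.0278; V=0.333333+0.083333+0.027778=0.4444
k=5 load: inc=0.027778, refl=0.027778·-0.500000=-0.0139; V=0.416667+0.027778+-0.013889=0.4306
k=6 src: inc=-0.013889, refl=-0.013889·0.333333=-0.0046; V=0.444444+-0.013889+-0.004630=0.4259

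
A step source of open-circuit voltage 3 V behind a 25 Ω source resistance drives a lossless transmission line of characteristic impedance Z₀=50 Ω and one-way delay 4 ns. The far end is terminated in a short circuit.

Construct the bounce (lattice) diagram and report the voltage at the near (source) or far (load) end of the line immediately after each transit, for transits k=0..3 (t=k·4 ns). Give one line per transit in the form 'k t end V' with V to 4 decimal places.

0 0 source 2.0000
1 4 load 0.0000
2 8 source 0.6667
3 12 load 0.0000

Γ_L=-1.000000, Γ_S=-0.333333; launch V₁=3·50/75=2.000000
k=0 src: V=2.0000
k=1 load: inc=2.000000, refl=2.000000·-1.000000=-2.0000; V=0.000000+2.000000+-2.000000=0.0000
k=2 src: inc=-2.000000, refl=-2.000000·-0.333333=0.6667; V=2.000000+-2.000000+0.666667=0.6667
k=3 load: inc=0.666667, refl=0.666667·-1.000000=-0.6667; V=0.000000+0.666667+-0.666667=0.0000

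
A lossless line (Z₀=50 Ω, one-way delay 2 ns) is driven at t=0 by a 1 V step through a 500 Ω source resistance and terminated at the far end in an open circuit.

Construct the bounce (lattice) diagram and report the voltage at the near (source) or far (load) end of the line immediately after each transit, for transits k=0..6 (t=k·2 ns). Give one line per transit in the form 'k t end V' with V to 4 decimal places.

Γ_L=1.000000, Γ_S=0.818182; launch V₁=1·50/550=0.090909
k=0 src: V=0.0909
k=1 load: inc=0.090909, refl=0.090909·1.000000=0.0909; V=0.000000+0.090909+0.090909=0.1818
k=2 src: inc=0.090909, refl=0.090909·0.818182=0.0744; V=0.090909+0.090909+0.074380=0.2562
k=3 load: inc=0.074380, refl=0.074380·1.000000=0.0744; V=0.181818+0.074380+0.074380=0.3306
k=4 src: inc=0.074380, refl=0.074380·0.818182=0.0609; V=0.256198+0.074380+0.060856=0.3914
k=5 load: inc=0.060856, refl=0.060856·1.000000=0.0609; V=0.330579+0.060856+0.060856=0.4523
k=6 src: inc=0.060856, refl=0.060856·0.818182=0.0498; V=0.391435+0.060856+0.049792=0.5021

0 0 source 0.0909
1 2 load 0.1818
2 4 source 0.2562
3 6 load 0.3306
4 8 source 0.3914
5 10 load 0.4523
6 12 source 0.5021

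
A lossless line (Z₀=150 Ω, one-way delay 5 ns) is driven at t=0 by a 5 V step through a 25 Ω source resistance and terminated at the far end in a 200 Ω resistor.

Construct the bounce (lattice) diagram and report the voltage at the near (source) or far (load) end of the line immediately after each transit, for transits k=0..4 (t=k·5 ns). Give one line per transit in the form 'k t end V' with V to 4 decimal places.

Γ_L=0.142857, Γ_S=-0.714286; launch V₁=5·150/175=4.285714
k=0 src: V=4.2857
k=1 load: inc=4.285714, refl=4.285714·0.142857=0.6122; V=0.000000+4.285714+0.612245=4.8980
k=2 src: inc=0.612245, refl=0.612245·-0.714286=-0.4373; V=4.285714+0.612245+-0.437318=4.4606
k=3 load: inc=-0.437318, refl=-0.437318·0.142857=-0.0625; V=4.897959+-0.437318+-0.062474=4.3982
k=4 src: inc=-0.062474, refl=-0.062474·-0.714286=0.0446; V=4.460641+-0.062474+0.044624=4.4428

0 0 source 4.2857
1 5 load 4.8980
2 10 source 4.4606
3 15 load 4.3982
4 20 source 4.4428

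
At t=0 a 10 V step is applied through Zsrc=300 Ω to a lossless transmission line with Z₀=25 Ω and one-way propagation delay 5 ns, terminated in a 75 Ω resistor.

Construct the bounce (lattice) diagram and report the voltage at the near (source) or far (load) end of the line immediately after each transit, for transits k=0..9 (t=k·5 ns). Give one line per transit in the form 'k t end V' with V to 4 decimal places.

Γ_L=0.500000, Γ_S=0.846154; launch V₁=10·25/325=0.769231
k=0 src: V=0.7692
k=1 load: inc=0.769231, refl=0.769231·0.500000=0.3846; V=0.000000+0.769231+0.384615=1.1538
k=2 src: inc=0.384615, refl=0.384615·0.846154=0.3254; V=0.769231+0.384615+0.325444=1.4793
k=3 load: inc=0.325444, refl=0.325444·0.500000=0.1627; V=1.153846+0.325444+0.162722=1.6420
k=4 src: inc=0.162722, refl=0.162722·0.846154=0.1377; V=1.479290+0.162722+0.137688=1.7797
k=5 load: inc=0.137688, refl=0.137688·0.500000=0.0688; V=1.642012+0.137688+0.068844=1.8485
k=6 src: inc=0.068844, refl=0.068844·0.846154=0.0583; V=1.779700+0.068844+0.058253=1.9068
k=7 load: inc=0.058253, refl=0.058253·0.500000=0.0291; V=1.848543+0.058253+0.029126=1.9359
k=8 src: inc=0.029126, refl=0.029126·0.846154=0.0246; V=1.906796+0.029126+0.024645=1.9606
k=9 load: inc=0.024645, refl=0.024645·0.500000=0.0123; V=1.935922+0.024645+0.012323=1.9729

0 0 source 0.7692
1 5 load 1.1538
2 10 source 1.4793
3 15 load 1.6420
4 20 source 1.7797
5 25 load 1.8485
6 30 source 1.9068
7 35 load 1.9359
8 40 source 1.9606
9 45 load 1.9729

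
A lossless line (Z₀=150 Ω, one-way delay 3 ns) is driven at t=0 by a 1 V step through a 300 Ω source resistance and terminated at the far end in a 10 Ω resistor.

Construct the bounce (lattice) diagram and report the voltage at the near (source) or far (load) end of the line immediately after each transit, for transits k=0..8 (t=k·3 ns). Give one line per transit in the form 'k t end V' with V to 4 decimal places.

Γ_L=-0.875000, Γ_S=0.333333; launch V₁=1·150/450=0.333333
k=0 src: V=0.3333
k=1 load: inc=0.333333, refl=0.333333·-0.875000=-0.2917; V=0.000000+0.333333+-0.291667=0.0417
k=2 src: inc=-0.291667, refl=-0.291667·0.333333=-0.0972; V=0.333333+-0.291667+-0.097222=-0.0556
k=3 load: inc=-0.097222, refl=-0.097222·-0.875000=0.0851; V=0.041667+-0.097222+0.085069=0.0295
k=4 src: inc=0.085069, refl=0.085069·0.333333=0.0284; V=-0.055556+0.085069+0.028356=0.0579
k=5 load: inc=0.028356, refl=0.028356·-0.875000=-0.0248; V=0.029514+0.028356+-0.024812=0.0331
k=6 src: inc=-0.024812, refl=-0.024812·0.333333=-0.0083; V=0.057870+-0.024812+-0.008271=0.0248
k=7 load: inc=-0.008271, refl=-0.008271·-0.875000=0.0072; V=0.033058+-0.008271+0.007237=0.0320
k=8 src: inc=0.007237, refl=0.007237·0.333333=0.0024; V=0.024788+0.007237+0.002412=0.0344

0 0 source 0.3333
1 3 load 0.0417
2 6 source -0.0556
3 9 load 0.0295
4 12 source 0.0579
5 15 load 0.0331
6 18 source 0.0248
7 21 load 0.0320
8 24 source 0.0344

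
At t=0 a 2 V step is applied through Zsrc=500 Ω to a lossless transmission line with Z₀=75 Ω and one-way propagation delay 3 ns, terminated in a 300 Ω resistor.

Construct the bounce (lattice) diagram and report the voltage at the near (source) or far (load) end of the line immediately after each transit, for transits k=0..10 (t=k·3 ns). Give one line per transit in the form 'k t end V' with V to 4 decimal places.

Γ_L=0.600000, Γ_S=0.739130; launch V₁=2·75/575=0.260870
k=0 src: V=0.2609
k=1 load: inc=0.260870, refl=0.260870·0.600000=0.1565; V=0.000000+0.260870+0.156522=0.4174
k=2 src: inc=0.156522, refl=0.156522·0.739130=0.1157; V=0.260870+0.156522+0.115690=0.5331
k=3 load: inc=0.115690, refl=0.115690·0.600000=0.0694; V=0.417391+0.115690+0.069414=0.6025
k=4 src: inc=0.069414, refl=0.069414·0.739130=0.0513; V=0.533081+0.069414+0.051306=0.6538
k=5 load: inc=0.051306, refl=0.051306·0.600000=0.0308; V=0.602495+0.051306+0.030784=0.6846
k=6 src: inc=0.030784, refl=0.030784·0.739130=0.0228; V=0.653801+0.030784+0.022753=0.7073
k=7 load: inc=0.022753, refl=0.022753·0.600000=0.0137; V=0.684585+0.022753+0.013652=0.7210
k=8 src: inc=0.013652, refl=0.013652·0.739130=0.0101; V=0.707338+0.013652+0.010091=0.7311
k=9 load: inc=0.010091, refl=0.010091·0.600000=0.0061; V=0.720990+0.010091+0.006054=0.7371
k=10 src: inc=0.006054, refl=0.006054·0.739130=0.0045; V=0.731080+0.006054+0.004475=0.7416

0 0 source 0.2609
1 3 load 0.4174
2 6 source 0.5331
3 9 load 0.6025
4 12 source 0.6538
5 15 load 0.6846
6 18 source 0.7073
7 21 load 0.7210
8 24 source 0.7311
9 27 load 0.7371
10 30 source 0.7416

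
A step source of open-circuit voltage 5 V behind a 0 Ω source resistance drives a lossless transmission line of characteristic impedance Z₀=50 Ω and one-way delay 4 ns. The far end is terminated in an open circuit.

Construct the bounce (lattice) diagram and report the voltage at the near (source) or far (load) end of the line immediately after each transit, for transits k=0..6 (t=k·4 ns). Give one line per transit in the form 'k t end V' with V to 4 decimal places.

Γ_L=1.000000, Γ_S=-1.000000; launch V₁=5·50/50=5.000000
k=0 src: V=5.0000
k=1 load: inc=5.000000, refl=5.000000·1.000000=5.0000; V=0.000000+5.000000+5.000000=10.0000
k=2 src: inc=5.000000, refl=5.000000·-1.000000=-5.0000; V=5.000000+5.000000+-5.000000=5.0000
k=3 load: inc=-5.000000, refl=-5.000000·1.000000=-5.0000; V=10.000000+-5.000000+-5.000000=0.0000
k=4 src: inc=-5.000000, refl=-5.000000·-1.000000=5.0000; V=5.000000+-5.000000+5.000000=5.0000
k=5 load: inc=5.000000, refl=5.000000·1.000000=5.0000; V=0.000000+5.000000+5.000000=10.0000
k=6 src: inc=5.000000, refl=5.000000·-1.000000=-5.0000; V=5.000000+5.000000+-5.000000=5.0000

0 0 source 5.0000
1 4 load 10.0000
2 8 source 5.0000
3 12 load 0.0000
4 16 source 5.0000
5 20 load 10.0000
6 24 source 5.0000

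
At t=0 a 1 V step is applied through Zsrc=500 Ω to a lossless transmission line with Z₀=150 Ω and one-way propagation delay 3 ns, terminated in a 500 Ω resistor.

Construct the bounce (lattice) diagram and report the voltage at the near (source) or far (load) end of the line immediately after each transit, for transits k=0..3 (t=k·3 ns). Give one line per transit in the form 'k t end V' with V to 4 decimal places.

Γ_L=0.538462, Γ_S=0.538462; launch V₁=1·150/650=0.230769
k=0 src: V=0.2308
k=1 load: inc=0.230769, refl=0.230769·0.538462=0.1243; V=0.000000+0.230769+0.124260=0.3550
k=2 src: inc=0.124260, refl=0.124260·0.538462=0.0669; V=0.230769+0.124260+0.066909=0.4219
k=3 load: inc=0.066909, refl=0.066909·0.538462=0.0360; V=0.355030+0.066909+0.036028=0.4580

0 0 source 0.2308
1 3 load 0.3550
2 6 source 0.4219
3 9 load 0.4580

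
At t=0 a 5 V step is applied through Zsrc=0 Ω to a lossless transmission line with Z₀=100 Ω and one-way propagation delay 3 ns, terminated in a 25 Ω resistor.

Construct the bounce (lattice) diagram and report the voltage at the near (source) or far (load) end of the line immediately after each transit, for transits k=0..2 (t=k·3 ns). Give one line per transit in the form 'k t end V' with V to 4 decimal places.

0 0 source 5.0000
1 3 load 2.0000
2 6 source 5.0000

Γ_L=-0.600000, Γ_S=-1.000000; launch V₁=5·100/100=5.000000
k=0 src: V=5.0000
k=1 load: inc=5.000000, refl=5.000000·-0.600000=-3.0000; V=0.000000+5.000000+-3.000000=2.0000
k=2 src: inc=-3.000000, refl=-3.000000·-1.000000=3.0000; V=5.000000+-3.000000+3.000000=5.0000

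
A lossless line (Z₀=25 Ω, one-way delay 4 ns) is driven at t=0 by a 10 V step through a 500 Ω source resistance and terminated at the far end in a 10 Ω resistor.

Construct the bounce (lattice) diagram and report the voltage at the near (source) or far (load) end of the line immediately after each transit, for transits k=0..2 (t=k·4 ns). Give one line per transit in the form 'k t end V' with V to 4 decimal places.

Γ_L=-0.428571, Γ_S=0.904762; launch V₁=10·25/525=0.476190
k=0 src: V=0.4762
k=1 load: inc=0.476190, refl=0.476190·-0.428571=-0.2041; V=0.000000+0.476190+-0.204082=0.2721
k=2 src: inc=-0.204082, refl=-0.204082·0.904762=-0.1846; V=0.476190+-0.204082+-0.184645=0.0875

0 0 source 0.4762
1 4 load 0.2721
2 8 source 0.0875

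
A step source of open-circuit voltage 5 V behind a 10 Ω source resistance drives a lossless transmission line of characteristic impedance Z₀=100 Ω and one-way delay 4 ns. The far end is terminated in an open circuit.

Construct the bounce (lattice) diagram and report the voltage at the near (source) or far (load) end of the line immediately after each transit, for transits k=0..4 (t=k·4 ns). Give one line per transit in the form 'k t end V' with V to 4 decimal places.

0 0 source 4.5455
1 4 load 9.0909
2 8 source 5.3719
3 12 load 1.6529
4 16 source 4.6957

Γ_L=1.000000, Γ_S=-0.818182; launch V₁=5·100/110=4.545455
k=0 src: V=4.5455
k=1 load: inc=4.545455, refl=4.545455·1.000000=4.5455; V=0.000000+4.545455+4.545455=9.0909
k=2 src: inc=4.545455, refl=4.545455·-0.818182=-3.7190; V=4.545455+4.545455+-3.719008=5.3719
k=3 load: inc=-3.719008, refl=-3.719008·1.000000=-3.7190; V=9.090909+-3.719008+-3.719008=1.6529
k=4 src: inc=-3.719008, refl=-3.719008·-0.818182=3.0428; V=5.371901+-3.719008+3.042825=4.6957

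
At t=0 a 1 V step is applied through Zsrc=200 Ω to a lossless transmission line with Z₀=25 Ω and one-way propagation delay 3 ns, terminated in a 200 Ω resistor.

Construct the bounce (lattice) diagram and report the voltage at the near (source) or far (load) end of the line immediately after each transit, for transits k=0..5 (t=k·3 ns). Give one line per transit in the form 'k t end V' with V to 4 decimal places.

0 0 source 0.1111
1 3 load 0.1975
2 6 source 0.2647
3 9 load 0.3170
4 12 source 0.3577
5 15 load 0.3893

Γ_L=0.777778, Γ_S=0.777778; launch V₁=1·25/225=0.111111
k=0 src: V=0.1111
k=1 load: inc=0.111111, refl=0.111111·0.777778=0.0864; V=0.000000+0.111111+0.086420=0.1975
k=2 src: inc=0.086420, refl=0.086420·0.777778=0.0672; V=0.111111+0.086420+0.067215=0.2647
k=3 load: inc=0.067215, refl=0.067215·0.777778=0.0523; V=0.197531+0.067215+0.052279=0.3170
k=4 src: inc=0.052279, refl=0.052279·0.777778=0.0407; V=0.264746+0.052279+0.040661=0.3577
k=5 load: inc=0.040661, refl=0.040661·0.777778=0.0316; V=0.317025+0.040661+0.031625=0.3893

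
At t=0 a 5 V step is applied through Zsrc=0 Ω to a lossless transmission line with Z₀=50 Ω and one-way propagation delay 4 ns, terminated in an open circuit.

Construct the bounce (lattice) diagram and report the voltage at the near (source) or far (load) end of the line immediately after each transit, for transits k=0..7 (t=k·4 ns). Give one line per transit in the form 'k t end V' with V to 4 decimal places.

Γ_L=1.000000, Γ_S=-1.000000; launch V₁=5·50/50=5.000000
k=0 src: V=5.0000
k=1 load: inc=5.000000, refl=5.000000·1.000000=5.0000; V=0.000000+5.000000+5.000000=10.0000
k=2 src: inc=5.000000, refl=5.000000·-1.000000=-5.0000; V=5.000000+5.000000+-5.000000=5.0000
k=3 load: inc=-5.000000, refl=-5.000000·1.000000=-5.0000; V=10.000000+-5.000000+-5.000000=0.0000
k=4 src: inc=-5.000000, refl=-5.000000·-1.000000=5.0000; V=5.000000+-5.000000+5.000000=5.0000
k=5 load: inc=5.000000, refl=5.000000·1.000000=5.0000; V=0.000000+5.000000+5.000000=10.0000
k=6 src: inc=5.000000, refl=5.000000·-1.000000=-5.0000; V=5.000000+5.000000+-5.000000=5.0000
k=7 load: inc=-5.000000, refl=-5.000000·1.000000=-5.0000; V=10.000000+-5.000000+-5.000000=0.0000

0 0 source 5.0000
1 4 load 10.0000
2 8 source 5.0000
3 12 load 0.0000
4 16 source 5.0000
5 20 load 10.0000
6 24 source 5.0000
7 28 load 0.0000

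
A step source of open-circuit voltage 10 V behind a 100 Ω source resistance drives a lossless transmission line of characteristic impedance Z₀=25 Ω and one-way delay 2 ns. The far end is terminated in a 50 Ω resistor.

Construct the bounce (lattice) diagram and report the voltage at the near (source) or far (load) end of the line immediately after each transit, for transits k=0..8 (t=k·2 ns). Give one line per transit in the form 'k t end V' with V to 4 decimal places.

Γ_L=0.333333, Γ_S=0.600000; launch V₁=10·25/125=2.000000
k=0 src: V=2.0000
k=1 load: inc=2.000000, refl=2.000000·0.333333=0.6667; V=0.000000+2.000000+0.666667=2.6667
k=2 src: inc=0.666667, refl=0.666667·0.600000=0.4000; V=2.000000+0.666667+0.400000=3.0667
k=3 load: inc=0.400000, refl=0.400000·0.333333=0.1333; V=2.666667+0.400000+0.133333=3.2000
k=4 src: inc=0.133333, refl=0.133333·0.600000=0.0800; V=3.066667+0.133333+0.080000=3.2800
k=5 load: inc=0.080000, refl=0.080000·0.333333=0.0267; V=3.200000+0.080000+0.026667=3.3067
k=6 src: inc=0.026667, refl=0.026667·0.600000=0.0160; V=3.280000+0.026667+0.016000=3.3227
k=7 load: inc=0.016000, refl=0.016000·0.333333=0.0053; V=3.306667+0.016000+0.005333=3.3280
k=8 src: inc=0.005333, refl=0.005333·0.600000=0.0032; V=3.322667+0.005333+0.003200=3.3312

0 0 source 2.0000
1 2 load 2.6667
2 4 source 3.0667
3 6 load 3.2000
4 8 source 3.2800
5 10 load 3.3067
6 12 source 3.3227
7 14 load 3.3280
8 16 source 3.3312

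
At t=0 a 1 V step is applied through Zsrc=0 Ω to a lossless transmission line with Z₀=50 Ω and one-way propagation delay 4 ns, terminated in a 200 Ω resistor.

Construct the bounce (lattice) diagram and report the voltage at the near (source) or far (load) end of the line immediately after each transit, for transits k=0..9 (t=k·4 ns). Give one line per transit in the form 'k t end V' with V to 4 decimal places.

0 0 source 1.0000
1 4 load 1.6000
2 8 source 1.0000
3 12 load 0.6400
4 16 source 1.0000
5 20 load 1.2160
6 24 source 1.0000
7 28 load 0.8704
8 32 source 1.0000
9 36 load 1.0778

Γ_L=0.600000, Γ_S=-1.000000; launch V₁=1·50/50=1.000000
k=0 src: V=1.0000
k=1 load: inc=1.000000, refl=1.000000·0.600000=0.6000; V=0.000000+1.000000+0.600000=1.6000
k=2 src: inc=0.600000, refl=0.600000·-1.000000=-0.6000; V=1.000000+0.600000+-0.600000=1.0000
k=3 load: inc=-0.600000, refl=-0.600000·0.600000=-0.3600; V=1.600000+-0.600000+-0.360000=0.6400
k=4 src: inc=-0.360000, refl=-0.360000·-1.000000=0.3600; V=1.000000+-0.360000+0.360000=1.0000
k=5 load: inc=0.360000, refl=0.360000·0.600000=0.2160; V=0.640000+0.360000+0.216000=1.2160
k=6 src: inc=0.216000, refl=0.216000·-1.000000=-0.2160; V=1.000000+0.216000+-0.216000=1.0000
k=7 load: inc=-0.216000, refl=-0.216000·0.600000=-0.1296; V=1.216000+-0.216000+-0.129600=0.8704
k=8 src: inc=-0.129600, refl=-0.129600·-1.000000=0.1296; V=1.000000+-0.129600+0.129600=1.0000
k=9 load: inc=0.129600, refl=0.129600·0.600000=0.0778; V=0.870400+0.129600+0.077760=1.0778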